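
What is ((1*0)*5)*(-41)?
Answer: 0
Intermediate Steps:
((1*0)*5)*(-41) = (0*5)*(-41) = 0*(-41) = 0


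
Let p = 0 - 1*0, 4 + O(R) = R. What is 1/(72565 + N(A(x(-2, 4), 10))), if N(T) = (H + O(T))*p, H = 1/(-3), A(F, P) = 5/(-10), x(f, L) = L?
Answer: 1/72565 ≈ 1.3781e-5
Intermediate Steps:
A(F, P) = -1/2 (A(F, P) = 5*(-1/10) = -1/2)
O(R) = -4 + R
p = 0 (p = 0 + 0 = 0)
H = -1/3 ≈ -0.33333
N(T) = 0 (N(T) = (-1/3 + (-4 + T))*0 = (-13/3 + T)*0 = 0)
1/(72565 + N(A(x(-2, 4), 10))) = 1/(72565 + 0) = 1/72565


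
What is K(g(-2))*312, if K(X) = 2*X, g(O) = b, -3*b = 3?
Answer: -624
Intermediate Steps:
b = -1 (b = -1/3*3 = -1)
g(O) = -1
K(g(-2))*312 = (2*(-1))*312 = -2*312 = -624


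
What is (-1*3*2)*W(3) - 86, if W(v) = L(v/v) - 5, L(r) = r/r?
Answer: -62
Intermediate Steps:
L(r) = 1
W(v) = -4 (W(v) = 1 - 5 = -4)
(-1*3*2)*W(3) - 86 = (-1*3*2)*(-4) - 86 = -3*2*(-4) - 86 = -6*(-4) - 86 = 24 - 86 = -62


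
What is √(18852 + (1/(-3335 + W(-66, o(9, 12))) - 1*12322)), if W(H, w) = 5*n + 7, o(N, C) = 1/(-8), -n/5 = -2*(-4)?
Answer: √46075678/84 ≈ 80.808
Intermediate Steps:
n = -40 (n = -(-10)*(-4) = -5*8 = -40)
o(N, C) = -⅛
W(H, w) = -193 (W(H, w) = 5*(-40) + 7 = -200 + 7 = -193)
√(18852 + (1/(-3335 + W(-66, o(9, 12))) - 1*12322)) = √(18852 + (1/(-3335 - 193) - 1*12322)) = √(18852 + (1/(-3528) - 12322)) = √(18852 + (-1/3528 - 12322)) = √(18852 - 43472017/3528) = √(23037839/3528) = √46075678/84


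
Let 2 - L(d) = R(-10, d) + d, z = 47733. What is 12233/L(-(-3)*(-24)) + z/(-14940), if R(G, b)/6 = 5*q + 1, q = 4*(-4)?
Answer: 6525139/341130 ≈ 19.128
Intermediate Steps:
q = -16
R(G, b) = -474 (R(G, b) = 6*(5*(-16) + 1) = 6*(-80 + 1) = 6*(-79) = -474)
L(d) = 476 - d (L(d) = 2 - (-474 + d) = 2 + (474 - d) = 476 - d)
12233/L(-(-3)*(-24)) + z/(-14940) = 12233/(476 - (-1)*(-3*(-24))) + 47733/(-14940) = 12233/(476 - (-1)*72) + 47733*(-1/14940) = 12233/(476 - 1*(-72)) - 15911/4980 = 12233/(476 + 72) - 15911/4980 = 12233/548 - 15911/4980 = 6525139/341130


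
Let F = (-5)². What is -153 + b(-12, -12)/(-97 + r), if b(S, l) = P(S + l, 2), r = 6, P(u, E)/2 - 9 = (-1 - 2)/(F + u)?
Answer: -13935/91 ≈ -153.13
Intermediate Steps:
F = 25
P(u, E) = 18 - 6/(25 + u) (P(u, E) = 18 + 2*((-1 - 2)/(25 + u)) = 18 + 2*(-3/(25 + u)) = 18 - 6/(25 + u))
b(S, l) = 6*(74 + 3*S + 3*l)/(25 + S + l) (b(S, l) = 6*(74 + 3*(S + l))/(25 + (S + l)) = 6*(74 + (3*S + 3*l))/(25 + S + l) = 6*(74 + 3*S + 3*l)/(25 + S + l))
-153 + b(-12, -12)/(-97 + r) = -153 + (6*(74 + 3*(-12) + 3*(-12))/(25 - 12 - 12))/(-97 + 6) = -153 + (6*(74 - 36 - 36)/1)/(-91) = -153 + (6*1*2)*(-1/91) = -153 + 12*(-1/91) = -153 - 12/91 = -13935/91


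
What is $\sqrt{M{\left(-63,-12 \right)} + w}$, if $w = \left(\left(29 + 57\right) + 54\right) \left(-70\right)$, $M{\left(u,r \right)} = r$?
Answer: $2 i \sqrt{2453} \approx 99.056 i$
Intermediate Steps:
$w = -9800$ ($w = \left(86 + 54\right) \left(-70\right) = 140 \left(-70\right) = -9800$)
$\sqrt{M{\left(-63,-12 \right)} + w} = \sqrt{-12 - 9800} = \sqrt{-9812} = 2 i \sqrt{2453}$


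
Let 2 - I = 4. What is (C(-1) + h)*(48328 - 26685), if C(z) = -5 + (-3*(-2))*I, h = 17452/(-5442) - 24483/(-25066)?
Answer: -28386647898305/68204586 ≈ -4.1620e+5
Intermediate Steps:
I = -2 (I = 2 - 1*4 = 2 - 4 = -2)
h = -152107673/68204586 (h = 17452*(-1/5442) - 24483*(-1/25066) = -8726/2721 + 24483/25066 = -152107673/68204586 ≈ -2.2302)
C(z) = -17 (C(z) = -5 - 3*(-2)*(-2) = -5 + 6*(-2) = -5 - 12 = -17)
(C(-1) + h)*(48328 - 26685) = (-17 - 152107673/68204586)*(48328 - 26685) = -1311585635/68204586*21643 = -28386647898305/68204586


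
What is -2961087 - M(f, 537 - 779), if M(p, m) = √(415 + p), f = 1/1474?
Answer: -2961087 - √901662014/1474 ≈ -2.9611e+6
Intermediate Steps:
f = 1/1474 ≈ 0.00067843
-2961087 - M(f, 537 - 779) = -2961087 - √(415 + 1/1474) = -2961087 - √(611711/1474) = -2961087 - √901662014/1474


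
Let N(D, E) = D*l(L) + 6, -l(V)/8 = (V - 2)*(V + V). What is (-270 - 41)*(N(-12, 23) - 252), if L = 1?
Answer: 136218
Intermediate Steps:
l(V) = -16*V*(-2 + V) (l(V) = -8*(V - 2)*(V + V) = -8*(-2 + V)*2*V = -16*V*(-2 + V))
N(D, E) = 6 + 16*D (N(D, E) = D*(16*1*(2 - 1*1)) + 6 = D*(16*1*(2 - 1)) + 6 = D*(16*1*1) + 6 = D*16 + 6 = 16*D + 6 = 6 + 16*D)
(-270 - 41)*(N(-12, 23) - 252) = (-270 - 41)*((6 + 16*(-12)) - 252) = -311*((6 - 192) - 252) = -311*(-186 - 252) = -311*(-438) = 136218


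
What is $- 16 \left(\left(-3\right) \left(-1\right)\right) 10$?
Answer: $-480$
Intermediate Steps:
$- 16 \left(\left(-3\right) \left(-1\right)\right) 10 = \left(-16\right) 3 \cdot 10 = \left(-48\right) 10 = -480$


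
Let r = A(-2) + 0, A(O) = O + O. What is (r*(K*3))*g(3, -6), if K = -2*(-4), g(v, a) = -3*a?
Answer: -1728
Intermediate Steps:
A(O) = 2*O
K = 8
r = -4 (r = 2*(-2) + 0 = -4 + 0 = -4)
(r*(K*3))*g(3, -6) = (-32*3)*(-3*(-6)) = -4*24*18 = -96*18 = -1728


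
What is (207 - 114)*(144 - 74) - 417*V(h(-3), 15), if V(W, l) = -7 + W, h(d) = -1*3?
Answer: 10680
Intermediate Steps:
h(d) = -3
(207 - 114)*(144 - 74) - 417*V(h(-3), 15) = (207 - 114)*(144 - 74) - 417*(-7 - 3) = 93*70 - 417*(-10) = 6510 + 4170 = 10680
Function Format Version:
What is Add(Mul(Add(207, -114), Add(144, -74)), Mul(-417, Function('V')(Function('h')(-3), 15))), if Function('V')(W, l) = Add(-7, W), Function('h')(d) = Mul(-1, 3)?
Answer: 10680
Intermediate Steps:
Function('h')(d) = -3
Add(Mul(Add(207, -114), Add(144, -74)), Mul(-417, Function('V')(Function('h')(-3), 15))) = Add(Mul(Add(207, -114), Add(144, -74)), Mul(-417, Add(-7, -3))) = Add(Mul(93, 70), Mul(-417, -10)) = Add(6510, 4170) = 10680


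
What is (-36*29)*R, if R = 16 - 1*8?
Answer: -8352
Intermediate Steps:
R = 8 (R = 16 - 8 = 8)
(-36*29)*R = -36*29*8 = -1044*8 = -8352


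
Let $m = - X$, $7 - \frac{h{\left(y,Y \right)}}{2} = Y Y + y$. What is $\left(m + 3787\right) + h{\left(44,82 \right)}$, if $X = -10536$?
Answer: $801$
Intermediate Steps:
$h{\left(y,Y \right)} = 14 - 2 y - 2 Y^{2}$ ($h{\left(y,Y \right)} = 14 - 2 \left(Y Y + y\right) = 14 - 2 \left(Y^{2} + y\right) = 14 - 2 \left(y + Y^{2}\right) = 14 - \left(2 y + 2 Y^{2}\right) = 14 - 2 y - 2 Y^{2}$)
$m = 10536$ ($m = \left(-1\right) \left(-10536\right) = 10536$)
$\left(m + 3787\right) + h{\left(44,82 \right)} = \left(10536 + 3787\right) - \left(74 + 13448\right) = 14323 - 13522 = 801$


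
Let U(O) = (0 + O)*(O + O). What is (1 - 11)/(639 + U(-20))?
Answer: -10/1439 ≈ -0.0069493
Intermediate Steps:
U(O) = 2*O**2 (U(O) = O*(2*O) = 2*O**2)
(1 - 11)/(639 + U(-20)) = (1 - 11)/(639 + 2*(-20)**2) = -10/(639 + 2*400) = -10/(639 + 800) = -10/1439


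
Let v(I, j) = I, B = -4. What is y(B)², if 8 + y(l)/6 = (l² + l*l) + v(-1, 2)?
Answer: 19044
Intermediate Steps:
y(l) = -54 + 12*l² (y(l) = -48 + 6*((l² + l*l) - 1) = -48 + 6*((l² + l²) - 1) = -48 + 6*(2*l² - 1) = -48 + 6*(-1 + 2*l²) = -48 + (-6 + 12*l²) = -54 + 12*l²)
y(B)² = (-54 + 12*(-4)²)² = (-54 + 12*16)² = (-54 + 192)² = 138² = 19044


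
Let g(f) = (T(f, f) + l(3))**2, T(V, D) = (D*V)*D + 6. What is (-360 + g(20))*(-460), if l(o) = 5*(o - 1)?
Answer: -29557712160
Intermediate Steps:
T(V, D) = 6 + V*D**2 (T(V, D) = V*D**2 + 6 = 6 + V*D**2)
l(o) = -5 + 5*o (l(o) = 5*(-1 + o) = -5 + 5*o)
g(f) = (16 + f**3)**2 (g(f) = ((6 + f*f**2) + (-5 + 5*3))**2 = ((6 + f**3) + (-5 + 15))**2 = ((6 + f**3) + 10)**2 = (16 + f**3)**2)
(-360 + g(20))*(-460) = (-360 + (16 + 20**3)**2)*(-460) = (-360 + (16 + 8000)**2)*(-460) = (-360 + 8016**2)*(-460) = (-360 + 64256256)*(-460) = 64255896*(-460) = -29557712160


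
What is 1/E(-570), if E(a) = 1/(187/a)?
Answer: -187/570 ≈ -0.32807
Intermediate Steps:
E(a) = a/187
1/E(-570) = 1/((1/187)*(-570)) = 1/(-570/187) = -187/570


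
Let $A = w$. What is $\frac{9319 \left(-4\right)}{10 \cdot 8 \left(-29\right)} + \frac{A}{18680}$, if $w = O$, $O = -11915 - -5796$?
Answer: $\frac{1705299}{108344} \approx 15.74$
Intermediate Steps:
$O = -6119$ ($O = -11915 + 5796 = -6119$)
$w = -6119$
$A = -6119$
$\frac{9319 \left(-4\right)}{10 \cdot 8 \left(-29\right)} + \frac{A}{18680} = \frac{9319 \left(-4\right)}{10 \cdot 8 \left(-29\right)} - \frac{6119}{18680} = - \frac{37276}{80 \left(-29\right)} - \frac{6119}{18680} = - \frac{37276}{-2320} - \frac{6119}{18680} = \left(-37276\right) \left(- \frac{1}{2320}\right) - \frac{6119}{18680} = \frac{9319}{580} - \frac{6119}{18680} = \frac{1705299}{108344}$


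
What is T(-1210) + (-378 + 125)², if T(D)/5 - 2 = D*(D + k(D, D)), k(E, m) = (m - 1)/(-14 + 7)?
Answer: 6337869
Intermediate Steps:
k(E, m) = ⅐ - m/7 (k(E, m) = (-1 + m)/(-7) = (-1 + m)*(-⅐) = ⅐ - m/7)
T(D) = 10 + 5*D*(⅐ + 6*D/7) (T(D) = 10 + 5*(D*(D + (⅐ - D/7))) = 10 + 5*(D*(⅐ + 6*D/7)) = 10 + 5*D*(⅐ + 6*D/7))
T(-1210) + (-378 + 125)² = (10 + (5/7)*(-1210) + (30/7)*(-1210)²) + (-378 + 125)² = (10 - 6050/7 + (30/7)*1464100) + (-253)² = (10 - 6050/7 + 43923000/7) + 64009 = 6273860 + 64009 = 6337869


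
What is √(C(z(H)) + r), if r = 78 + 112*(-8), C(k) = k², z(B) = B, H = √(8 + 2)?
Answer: 2*I*√202 ≈ 28.425*I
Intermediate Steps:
H = √10 ≈ 3.1623
r = -818 (r = 78 - 896 = -818)
√(C(z(H)) + r) = √((√10)² - 818) = √(10 - 818) = √(-808) = 2*I*√202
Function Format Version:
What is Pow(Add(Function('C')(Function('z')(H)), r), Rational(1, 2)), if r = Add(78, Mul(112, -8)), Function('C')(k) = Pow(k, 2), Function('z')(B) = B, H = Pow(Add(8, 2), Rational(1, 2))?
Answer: Mul(2, I, Pow(202, Rational(1, 2))) ≈ Mul(28.425, I)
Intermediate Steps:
H = Pow(10, Rational(1, 2)) ≈ 3.1623
r = -818 (r = Add(78, -896) = -818)
Pow(Add(Function('C')(Function('z')(H)), r), Rational(1, 2)) = Pow(Add(Pow(Pow(10, Rational(1, 2)), 2), -818), Rational(1, 2)) = Pow(Add(10, -818), Rational(1, 2)) = Pow(-808, Rational(1, 2)) = Mul(2, I, Pow(202, Rational(1, 2)))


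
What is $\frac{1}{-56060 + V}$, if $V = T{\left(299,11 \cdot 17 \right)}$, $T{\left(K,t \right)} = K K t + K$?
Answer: $\frac{1}{16662226} \approx 6.0016 \cdot 10^{-8}$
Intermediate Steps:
$T{\left(K,t \right)} = K + t K^{2}$ ($T{\left(K,t \right)} = K^{2} t + K = t K^{2} + K = K + t K^{2}$)
$V = 16718286$ ($V = 299 \left(1 + 299 \cdot 11 \cdot 17\right) = 299 \left(1 + 299 \cdot 187\right) = 299 \left(1 + 55913\right) = 299 \cdot 55914 = 16718286$)
$\frac{1}{-56060 + V} = \frac{1}{-56060 + 16718286} = \frac{1}{16662226}$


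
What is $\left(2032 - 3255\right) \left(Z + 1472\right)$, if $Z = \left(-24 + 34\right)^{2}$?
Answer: $-1922556$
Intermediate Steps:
$Z = 100$ ($Z = 10^{2} = 100$)
$\left(2032 - 3255\right) \left(Z + 1472\right) = \left(2032 - 3255\right) \left(100 + 1472\right) = \left(-1223\right) 1572 = -1922556$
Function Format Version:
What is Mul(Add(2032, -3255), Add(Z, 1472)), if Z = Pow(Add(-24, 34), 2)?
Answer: -1922556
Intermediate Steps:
Z = 100 (Z = Pow(10, 2) = 100)
Mul(Add(2032, -3255), Add(Z, 1472)) = Mul(Add(2032, -3255), Add(100, 1472)) = Mul(-1223, 1572) = -1922556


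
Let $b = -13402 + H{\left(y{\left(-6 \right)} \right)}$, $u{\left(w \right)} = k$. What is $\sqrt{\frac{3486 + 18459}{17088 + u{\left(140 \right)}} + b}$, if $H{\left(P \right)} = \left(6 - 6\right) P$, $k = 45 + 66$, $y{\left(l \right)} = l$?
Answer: $\frac{i \sqrt{998742563}}{273} \approx 115.76 i$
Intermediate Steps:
$k = 111$
$u{\left(w \right)} = 111$
$H{\left(P \right)} = 0$ ($H{\left(P \right)} = 0 P = 0$)
$b = -13402$ ($b = -13402 + 0 = -13402$)
$\sqrt{\frac{3486 + 18459}{17088 + u{\left(140 \right)}} + b} = \sqrt{\frac{3486 + 18459}{17088 + 111} - 13402} = \sqrt{\frac{21945}{17199} - 13402} = \sqrt{21945 \cdot \frac{1}{17199} - 13402} = \sqrt{\frac{1045}{819} - 13402} = \sqrt{- \frac{10975193}{819}} = \frac{i \sqrt{998742563}}{273}$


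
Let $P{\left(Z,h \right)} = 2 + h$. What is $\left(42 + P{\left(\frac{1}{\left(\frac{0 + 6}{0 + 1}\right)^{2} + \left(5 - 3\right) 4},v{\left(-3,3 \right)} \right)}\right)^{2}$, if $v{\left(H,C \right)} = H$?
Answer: $1681$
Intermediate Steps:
$\left(42 + P{\left(\frac{1}{\left(\frac{0 + 6}{0 + 1}\right)^{2} + \left(5 - 3\right) 4},v{\left(-3,3 \right)} \right)}\right)^{2} = \left(42 + \left(2 - 3\right)\right)^{2} = \left(42 - 1\right)^{2} = 41^{2} = 1681$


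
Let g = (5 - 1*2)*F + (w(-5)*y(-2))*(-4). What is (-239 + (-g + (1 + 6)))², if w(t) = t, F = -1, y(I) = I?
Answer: 35721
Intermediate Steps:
g = -43 (g = (5 - 1*2)*(-1) - 5*(-2)*(-4) = (5 - 2)*(-1) + 10*(-4) = 3*(-1) - 40 = -3 - 40 = -43)
(-239 + (-g + (1 + 6)))² = (-239 + (-1*(-43) + (1 + 6)))² = (-239 + (43 + 7))² = (-239 + 50)² = (-189)² = 35721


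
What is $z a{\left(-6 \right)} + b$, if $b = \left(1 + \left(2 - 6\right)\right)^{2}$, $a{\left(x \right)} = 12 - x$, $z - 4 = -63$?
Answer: $-1053$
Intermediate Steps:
$z = -59$ ($z = 4 - 63 = -59$)
$b = 9$ ($b = \left(1 + \left(2 - 6\right)\right)^{2} = \left(1 - 4\right)^{2} = \left(-3\right)^{2} = 9$)
$z a{\left(-6 \right)} + b = - 59 \left(12 - -6\right) + 9 = - 59 \left(12 + 6\right) + 9 = \left(-59\right) 18 + 9 = -1062 + 9 = -1053$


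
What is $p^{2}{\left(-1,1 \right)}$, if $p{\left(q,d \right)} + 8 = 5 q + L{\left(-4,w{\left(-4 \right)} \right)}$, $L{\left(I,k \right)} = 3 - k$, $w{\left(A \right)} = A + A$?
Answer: $4$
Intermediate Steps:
$w{\left(A \right)} = 2 A$
$p{\left(q,d \right)} = 3 + 5 q$ ($p{\left(q,d \right)} = -8 - \left(-3 - 8 - 5 q\right) = -8 + \left(5 q + \left(3 - -8\right)\right) = -8 + \left(5 q + \left(3 + 8\right)\right) = -8 + \left(5 q + 11\right) = -8 + \left(11 + 5 q\right) = 3 + 5 q$)
$p^{2}{\left(-1,1 \right)} = \left(3 + 5 \left(-1\right)\right)^{2} = \left(3 - 5\right)^{2} = \left(-2\right)^{2} = 4$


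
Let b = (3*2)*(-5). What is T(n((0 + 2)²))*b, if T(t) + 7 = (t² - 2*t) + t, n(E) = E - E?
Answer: 210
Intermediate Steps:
n(E) = 0
T(t) = -7 + t² - t (T(t) = -7 + ((t² - 2*t) + t) = -7 + (t² - t) = -7 + t² - t)
b = -30 (b = 6*(-5) = -30)
T(n((0 + 2)²))*b = (-7 + 0² - 1*0)*(-30) = (-7 + 0 + 0)*(-30) = -7*(-30) = 210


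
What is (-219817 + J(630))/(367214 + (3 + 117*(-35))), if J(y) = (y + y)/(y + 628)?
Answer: -138264263/228403738 ≈ -0.60535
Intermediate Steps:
J(y) = 2*y/(628 + y) (J(y) = (2*y)/(628 + y) = 2*y/(628 + y))
(-219817 + J(630))/(367214 + (3 + 117*(-35))) = (-219817 + 2*630/(628 + 630))/(367214 + (3 + 117*(-35))) = (-219817 + 2*630/1258)/(367214 + (3 - 4095)) = (-219817 + 2*630*(1/1258))/(367214 - 4092) = (-219817 + 630/629)/363122 = -138264263/629*1/363122 = -138264263/228403738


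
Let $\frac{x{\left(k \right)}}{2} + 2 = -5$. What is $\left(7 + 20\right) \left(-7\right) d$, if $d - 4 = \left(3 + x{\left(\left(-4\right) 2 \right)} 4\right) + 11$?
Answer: $7182$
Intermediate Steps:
$x{\left(k \right)} = -14$ ($x{\left(k \right)} = -4 + 2 \left(-5\right) = -4 - 10 = -14$)
$d = -38$ ($d = 4 + \left(\left(3 - 56\right) + 11\right) = 4 + \left(-53 + 11\right) = 4 - 42 = -38$)
$\left(7 + 20\right) \left(-7\right) d = \left(7 + 20\right) \left(-7\right) \left(-38\right) = 27 \left(-7\right) \left(-38\right) = \left(-189\right) \left(-38\right) = 7182$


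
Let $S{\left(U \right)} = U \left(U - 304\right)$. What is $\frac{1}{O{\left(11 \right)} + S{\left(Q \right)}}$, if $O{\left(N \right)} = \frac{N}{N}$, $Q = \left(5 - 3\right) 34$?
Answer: $- \frac{1}{16047} \approx -6.2317 \cdot 10^{-5}$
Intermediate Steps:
$Q = 68$ ($Q = 2 \cdot 34 = 68$)
$O{\left(N \right)} = 1$
$S{\left(U \right)} = U \left(-304 + U\right)$
$\frac{1}{O{\left(11 \right)} + S{\left(Q \right)}} = \frac{1}{1 + 68 \left(-304 + 68\right)} = \frac{1}{1 + 68 \left(-236\right)} = \frac{1}{1 - 16048} = \frac{1}{-16047} = - \frac{1}{16047}$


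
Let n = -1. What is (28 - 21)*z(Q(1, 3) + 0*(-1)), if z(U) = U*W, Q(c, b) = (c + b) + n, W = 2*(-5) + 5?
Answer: -105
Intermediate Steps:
W = -5 (W = -10 + 5 = -5)
Q(c, b) = -1 + b + c (Q(c, b) = (c + b) - 1 = (b + c) - 1 = -1 + b + c)
z(U) = -5*U (z(U) = U*(-5) = -5*U)
(28 - 21)*z(Q(1, 3) + 0*(-1)) = (28 - 21)*(-5*((-1 + 3 + 1) + 0*(-1))) = 7*(-5*(3 + 0)) = 7*(-5*3) = 7*(-15) = -105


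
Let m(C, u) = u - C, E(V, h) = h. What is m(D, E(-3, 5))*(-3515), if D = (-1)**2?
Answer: -14060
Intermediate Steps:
D = 1
m(D, E(-3, 5))*(-3515) = (5 - 1*1)*(-3515) = (5 - 1)*(-3515) = 4*(-3515) = -14060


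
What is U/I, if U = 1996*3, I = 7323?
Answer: 1996/2441 ≈ 0.81770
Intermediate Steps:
U = 5988
U/I = 5988/7323 = 5988*(1/7323) = 1996/2441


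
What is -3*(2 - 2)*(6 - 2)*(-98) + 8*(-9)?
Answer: -72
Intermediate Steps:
-3*(2 - 2)*(6 - 2)*(-98) + 8*(-9) = -0*4*(-98) - 72 = -3*0*(-98) - 72 = 0*(-98) - 72 = 0 - 72 = -72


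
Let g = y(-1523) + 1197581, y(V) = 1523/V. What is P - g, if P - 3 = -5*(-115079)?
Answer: -622182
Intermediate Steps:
P = 575398 (P = 3 - 5*(-115079) = 3 + 575395 = 575398)
g = 1197580 (g = 1523/(-1523) + 1197581 = 1523*(-1/1523) + 1197581 = -1 + 1197581 = 1197580)
P - g = 575398 - 1*1197580 = 575398 - 1197580 = -622182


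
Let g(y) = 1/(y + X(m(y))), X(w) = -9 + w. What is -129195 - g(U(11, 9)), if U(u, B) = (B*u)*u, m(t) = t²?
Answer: -153354594196/1187001 ≈ -1.2920e+5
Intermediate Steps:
U(u, B) = B*u²
g(y) = 1/(-9 + y + y²) (g(y) = 1/(y + (-9 + y²)) = 1/(-9 + y + y²))
-129195 - g(U(11, 9)) = -129195 - 1/(-9 + 9*11² + (9*11²)²) = -129195 - 1/(-9 + 9*121 + (9*121)²) = -129195 - 1/(-9 + 1089 + 1089²) = -129195 - 1/(-9 + 1089 + 1185921) = -129195 - 1/1187001 = -153354594196/1187001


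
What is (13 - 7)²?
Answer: 36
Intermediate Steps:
(13 - 7)² = 6² = 36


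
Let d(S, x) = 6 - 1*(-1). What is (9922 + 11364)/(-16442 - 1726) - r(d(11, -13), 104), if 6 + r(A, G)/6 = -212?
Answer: 11871229/9084 ≈ 1306.8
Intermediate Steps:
d(S, x) = 7 (d(S, x) = 6 + 1 = 7)
r(A, G) = -1308 (r(A, G) = -36 + 6*(-212) = -36 - 1272 = -1308)
(9922 + 11364)/(-16442 - 1726) - r(d(11, -13), 104) = (9922 + 11364)/(-16442 - 1726) - 1*(-1308) = 21286/(-18168) + 1308 = 21286*(-1/18168) + 1308 = -10643/9084 + 1308 = 11871229/9084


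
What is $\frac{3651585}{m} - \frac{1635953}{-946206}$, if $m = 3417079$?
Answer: $\frac{9045332277797}{3233260652274} \approx 2.7976$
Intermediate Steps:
$\frac{3651585}{m} - \frac{1635953}{-946206} = \frac{3651585}{3417079} - \frac{1635953}{-946206} = 3651585 \cdot \frac{1}{3417079} - - \frac{1635953}{946206} = \frac{3651585}{3417079} + \frac{1635953}{946206} = \frac{9045332277797}{3233260652274}$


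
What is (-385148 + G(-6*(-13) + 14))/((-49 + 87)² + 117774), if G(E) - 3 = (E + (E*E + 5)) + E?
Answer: -188246/59609 ≈ -3.1580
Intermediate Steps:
G(E) = 8 + E² + 2*E (G(E) = 3 + ((E + (E*E + 5)) + E) = 3 + ((E + (E² + 5)) + E) = 3 + ((E + (5 + E²)) + E) = 3 + ((5 + E + E²) + E) = 3 + (5 + E² + 2*E) = 8 + E² + 2*E)
(-385148 + G(-6*(-13) + 14))/((-49 + 87)² + 117774) = (-385148 + (8 + (-6*(-13) + 14)² + 2*(-6*(-13) + 14)))/((-49 + 87)² + 117774) = (-385148 + (8 + (78 + 14)² + 2*(78 + 14)))/(38² + 117774) = (-385148 + (8 + 92² + 2*92))/(1444 + 117774) = (-385148 + (8 + 8464 + 184))/119218 = (-385148 + 8656)*(1/119218) = -376492*1/119218 = -188246/59609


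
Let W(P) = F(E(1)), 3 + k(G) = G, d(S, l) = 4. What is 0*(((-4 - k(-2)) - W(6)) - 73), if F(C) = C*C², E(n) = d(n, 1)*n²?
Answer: 0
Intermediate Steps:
k(G) = -3 + G
E(n) = 4*n²
F(C) = C³
W(P) = 64 (W(P) = (4*1²)³ = (4*1)³ = 4³ = 64)
0*(((-4 - k(-2)) - W(6)) - 73) = 0*(((-4 - (-3 - 2)) - 1*64) - 73) = 0*(((-4 - 1*(-5)) - 64) - 73) = 0*(((-4 + 5) - 64) - 73) = 0*((1 - 64) - 73) = 0*(-63 - 73) = 0*(-136) = 0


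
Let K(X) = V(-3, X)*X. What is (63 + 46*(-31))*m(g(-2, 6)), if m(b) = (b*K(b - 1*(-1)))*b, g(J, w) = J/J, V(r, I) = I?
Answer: -5452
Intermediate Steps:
K(X) = X² (K(X) = X*X = X²)
g(J, w) = 1
m(b) = b²*(1 + b)² (m(b) = (b*(b - 1*(-1))²)*b = (b*(b + 1)²)*b = (b*(1 + b)²)*b = b²*(1 + b)²)
(63 + 46*(-31))*m(g(-2, 6)) = (63 + 46*(-31))*(1²*(1 + 1)²) = (63 - 1426)*(1*2²) = -1363*4 = -5452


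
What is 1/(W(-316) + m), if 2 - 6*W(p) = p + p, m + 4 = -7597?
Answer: -3/22486 ≈ -0.00013342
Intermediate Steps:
m = -7601 (m = -4 - 7597 = -7601)
W(p) = ⅓ - p/3 (W(p) = ⅓ - (p + p)/6 = ⅓ - p/3)
1/(W(-316) + m) = 1/((⅓ - ⅓*(-316)) - 7601) = 1/((⅓ + 316/3) - 7601) = 1/(317/3 - 7601) = 1/(-22486/3) = -3/22486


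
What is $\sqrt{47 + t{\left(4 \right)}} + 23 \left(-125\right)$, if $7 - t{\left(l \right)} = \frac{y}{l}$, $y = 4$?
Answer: $-2875 + \sqrt{53} \approx -2867.7$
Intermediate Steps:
$t{\left(l \right)} = 7 - \frac{4}{l}$
$\sqrt{47 + t{\left(4 \right)}} + 23 \left(-125\right) = \sqrt{47 + \left(7 - \frac{4}{4}\right)} + 23 \left(-125\right) = \sqrt{47 + \left(7 - 1\right)} - 2875 = \sqrt{47 + 6} - 2875 = \sqrt{53} - 2875 = -2875 + \sqrt{53}$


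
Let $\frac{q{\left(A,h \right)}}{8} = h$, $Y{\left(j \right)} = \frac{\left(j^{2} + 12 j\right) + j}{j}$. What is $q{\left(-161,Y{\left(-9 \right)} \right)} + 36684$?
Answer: $36716$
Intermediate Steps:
$Y{\left(j \right)} = \frac{j^{2} + 13 j}{j}$
$q{\left(A,h \right)} = 8 h$
$q{\left(-161,Y{\left(-9 \right)} \right)} + 36684 = 8 \left(13 - 9\right) + 36684 = 8 \cdot 4 + 36684 = 32 + 36684 = 36716$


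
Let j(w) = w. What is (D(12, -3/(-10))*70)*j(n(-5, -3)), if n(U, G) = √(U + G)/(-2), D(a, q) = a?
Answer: -840*I*√2 ≈ -1187.9*I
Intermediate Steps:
n(U, G) = -√(G + U)/2 (n(U, G) = √(G + U)*(-½) = -√(G + U)/2)
(D(12, -3/(-10))*70)*j(n(-5, -3)) = (12*70)*(-√(-3 - 5)/2) = 840*(-I*√2) = -840*I*√2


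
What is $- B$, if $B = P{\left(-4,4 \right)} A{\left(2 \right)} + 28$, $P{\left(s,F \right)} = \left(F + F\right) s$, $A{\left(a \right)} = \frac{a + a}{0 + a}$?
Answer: $36$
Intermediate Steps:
$A{\left(a \right)} = 2$ ($A{\left(a \right)} = \frac{2 a}{a} = 2$)
$P{\left(s,F \right)} = 2 F s$
$B = -36$ ($B = 2 \cdot 4 \left(-4\right) 2 + 28 = \left(-32\right) 2 + 28 = -64 + 28 = -36$)
$- B = \left(-1\right) \left(-36\right) = 36$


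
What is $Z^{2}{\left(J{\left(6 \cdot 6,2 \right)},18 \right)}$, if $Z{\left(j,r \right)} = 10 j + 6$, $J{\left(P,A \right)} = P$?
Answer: $133956$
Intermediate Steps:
$Z{\left(j,r \right)} = 6 + 10 j$
$Z^{2}{\left(J{\left(6 \cdot 6,2 \right)},18 \right)} = \left(6 + 10 \cdot 6 \cdot 6\right)^{2} = \left(6 + 10 \cdot 36\right)^{2} = \left(6 + 360\right)^{2} = 366^{2} = 133956$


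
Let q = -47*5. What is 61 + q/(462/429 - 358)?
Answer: 57219/928 ≈ 61.658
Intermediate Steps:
q = -235
61 + q/(462/429 - 358) = 61 - 235/(462/429 - 358) = 61 - 235/(462*(1/429) - 358) = 61 - 235/(14/13 - 358) = 61 - 235/(-4640/13) = 61 - 235*(-13/4640) = 61 + 611/928 = 57219/928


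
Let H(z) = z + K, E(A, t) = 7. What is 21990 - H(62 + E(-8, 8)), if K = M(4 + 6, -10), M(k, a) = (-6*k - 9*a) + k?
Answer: 21881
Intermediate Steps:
M(k, a) = -9*a - 5*k (M(k, a) = (-9*a - 6*k) + k = -9*a - 5*k)
K = 40 (K = -9*(-10) - 5*(4 + 6) = 90 - 5*10 = 90 - 50 = 40)
H(z) = 40 + z (H(z) = z + 40 = 40 + z)
21990 - H(62 + E(-8, 8)) = 21990 - (40 + (62 + 7)) = 21990 - (40 + 69) = 21990 - 1*109 = 21990 - 109 = 21881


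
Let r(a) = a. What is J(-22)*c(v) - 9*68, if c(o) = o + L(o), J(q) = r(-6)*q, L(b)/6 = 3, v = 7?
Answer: 2688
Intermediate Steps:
L(b) = 18 (L(b) = 6*3 = 18)
J(q) = -6*q
c(o) = 18 + o (c(o) = o + 18 = 18 + o)
J(-22)*c(v) - 9*68 = (-6*(-22))*(18 + 7) - 9*68 = 132*25 - 612 = 3300 - 612 = 2688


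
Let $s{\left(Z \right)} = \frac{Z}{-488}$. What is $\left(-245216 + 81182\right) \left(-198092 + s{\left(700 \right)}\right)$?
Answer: $\frac{1982137563783}{61} \approx 3.2494 \cdot 10^{10}$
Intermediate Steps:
$s{\left(Z \right)} = - \frac{Z}{488}$ ($s{\left(Z \right)} = Z \left(- \frac{1}{488}\right) = - \frac{Z}{488}$)
$\left(-245216 + 81182\right) \left(-198092 + s{\left(700 \right)}\right) = \left(-245216 + 81182\right) \left(-198092 - \frac{175}{122}\right) = - 164034 \left(-198092 - \frac{175}{122}\right) = \left(-164034\right) \left(- \frac{24167399}{122}\right) = \frac{1982137563783}{61}$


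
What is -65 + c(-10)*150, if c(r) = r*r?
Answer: 14935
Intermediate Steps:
c(r) = r²
-65 + c(-10)*150 = -65 + (-10)²*150 = -65 + 100*150 = -65 + 15000 = 14935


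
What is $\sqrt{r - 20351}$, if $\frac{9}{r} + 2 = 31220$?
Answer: $\frac{i \sqrt{18212435258}}{946} \approx 142.66 i$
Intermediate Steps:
$r = \frac{3}{10406}$ ($r = \frac{9}{-2 + 31220} = \frac{9}{31218} = 9 \cdot \frac{1}{31218} = \frac{3}{10406} \approx 0.0002883$)
$\sqrt{r - 20351} = \sqrt{\frac{3}{10406} - 20351} = \sqrt{- \frac{211772503}{10406}} = \frac{i \sqrt{18212435258}}{946}$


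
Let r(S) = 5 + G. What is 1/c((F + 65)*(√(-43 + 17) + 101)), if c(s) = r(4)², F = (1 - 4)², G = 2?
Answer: 1/49 ≈ 0.020408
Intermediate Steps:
r(S) = 7 (r(S) = 5 + 2 = 7)
F = 9 (F = (-3)² = 9)
c(s) = 49 (c(s) = 7² = 49)
1/c((F + 65)*(√(-43 + 17) + 101)) = 1/49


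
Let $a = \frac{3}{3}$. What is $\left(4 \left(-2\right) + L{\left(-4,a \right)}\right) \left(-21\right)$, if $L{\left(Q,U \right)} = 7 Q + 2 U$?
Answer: $714$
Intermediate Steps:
$a = 1$ ($a = 3 \cdot \frac{1}{3} = 1$)
$L{\left(Q,U \right)} = 2 U + 7 Q$
$\left(4 \left(-2\right) + L{\left(-4,a \right)}\right) \left(-21\right) = \left(4 \left(-2\right) + \left(2 \cdot 1 + 7 \left(-4\right)\right)\right) \left(-21\right) = \left(-8 + \left(2 - 28\right)\right) \left(-21\right) = \left(-8 - 26\right) \left(-21\right) = \left(-34\right) \left(-21\right) = 714$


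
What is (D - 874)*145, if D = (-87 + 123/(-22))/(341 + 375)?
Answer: -1996546325/15752 ≈ -1.2675e+5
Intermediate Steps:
D = -2037/15752 (D = (-87 + 123*(-1/22))/716 = (-87 - 123/22)*(1/716) = -2037/22*1/716 = -2037/15752 ≈ -0.12932)
(D - 874)*145 = (-2037/15752 - 874)*145 = -13769285/15752*145 = -1996546325/15752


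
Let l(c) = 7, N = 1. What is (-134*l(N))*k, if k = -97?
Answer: 90986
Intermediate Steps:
(-134*l(N))*k = -134*7*(-97) = -938*(-97) = 90986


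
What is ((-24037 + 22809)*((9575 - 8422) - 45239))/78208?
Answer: 143983/208 ≈ 692.23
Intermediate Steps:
((-24037 + 22809)*((9575 - 8422) - 45239))/78208 = -1228*(1153 - 45239)*(1/78208) = -1228*(-44086)*(1/78208) = 54137608*(1/78208) = 143983/208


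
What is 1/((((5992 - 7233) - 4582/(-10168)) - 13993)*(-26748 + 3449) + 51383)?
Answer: 5084/1804707388307 ≈ 2.8171e-9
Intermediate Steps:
1/((((5992 - 7233) - 4582/(-10168)) - 13993)*(-26748 + 3449) + 51383) = 1/(((-1241 - 4582*(-1/10168)) - 13993)*(-23299) + 51383) = 1/(((-1241 + 2291/5084) - 13993)*(-23299) + 51383) = 1/((-6306953/5084 - 13993)*(-23299) + 51383) = 1/(-77447365/5084*(-23299) + 51383) = 1/(1804446157135/5084 + 51383) = 1/(1804707388307/5084) = 5084/1804707388307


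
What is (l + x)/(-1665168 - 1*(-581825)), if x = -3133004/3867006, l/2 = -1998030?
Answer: 7726395564682/2094646940529 ≈ 3.6886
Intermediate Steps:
l = -3996060 (l = 2*(-1998030) = -3996060)
x = -1566502/1933503 (x = -3133004*1/3867006 = -1566502/1933503 ≈ -0.81019)
(l + x)/(-1665168 - 1*(-581825)) = (-3996060 - 1566502/1933503)/(-1665168 - 1*(-581825)) = -7726395564682/(1933503*(-1665168 + 581825)) = -7726395564682/1933503/(-1083343) = -7726395564682/1933503*(-1/1083343) = 7726395564682/2094646940529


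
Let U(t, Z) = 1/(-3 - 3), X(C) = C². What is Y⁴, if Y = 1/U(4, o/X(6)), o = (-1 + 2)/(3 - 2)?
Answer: 1296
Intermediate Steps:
o = 1 (o = 1/1 = 1*1 = 1)
U(t, Z) = -⅙ (U(t, Z) = 1/(-6) = -⅙)
Y = -6 (Y = 1/(-⅙) = -6)
Y⁴ = (-6)⁴ = 1296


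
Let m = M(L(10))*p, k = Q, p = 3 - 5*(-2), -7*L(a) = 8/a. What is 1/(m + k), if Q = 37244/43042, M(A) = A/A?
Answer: 21521/298395 ≈ 0.072123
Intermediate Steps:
L(a) = -8/(7*a)
M(A) = 1
Q = 18622/21521 (Q = 37244*(1/43042) = 18622/21521 ≈ 0.86529)
p = 13 (p = 3 + 10 = 13)
k = 18622/21521 ≈ 0.86529
m = 13 (m = 1*13 = 13)
1/(m + k) = 1/(13 + 18622/21521) = 1/(298395/21521) = 21521/298395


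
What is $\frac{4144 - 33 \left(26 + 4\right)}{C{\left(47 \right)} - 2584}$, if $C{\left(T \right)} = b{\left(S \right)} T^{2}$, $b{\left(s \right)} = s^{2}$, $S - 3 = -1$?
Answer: $\frac{1577}{3126} \approx 0.50448$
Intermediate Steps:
$S = 2$ ($S = 3 - 1 = 2$)
$C{\left(T \right)} = 4 T^{2}$ ($C{\left(T \right)} = 2^{2} T^{2} = 4 T^{2}$)
$\frac{4144 - 33 \left(26 + 4\right)}{C{\left(47 \right)} - 2584} = \frac{4144 - 33 \left(26 + 4\right)}{4 \cdot 47^{2} - 2584} = \frac{4144 - 990}{4 \cdot 2209 - 2584} = \frac{4144 - 990}{8836 - 2584} = \frac{3154}{6252} = 3154 \cdot \frac{1}{6252} = \frac{1577}{3126}$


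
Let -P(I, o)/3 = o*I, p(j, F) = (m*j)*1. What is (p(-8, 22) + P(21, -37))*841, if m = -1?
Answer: 1967099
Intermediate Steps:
p(j, F) = -j (p(j, F) = -j*1 = -j)
P(I, o) = -3*I*o (P(I, o) = -3*o*I = -3*I*o)
(p(-8, 22) + P(21, -37))*841 = (-1*(-8) - 3*21*(-37))*841 = (8 + 2331)*841 = 2339*841 = 1967099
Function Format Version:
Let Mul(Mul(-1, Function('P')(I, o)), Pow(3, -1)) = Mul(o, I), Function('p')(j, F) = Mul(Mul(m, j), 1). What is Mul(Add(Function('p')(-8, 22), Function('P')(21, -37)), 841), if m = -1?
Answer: 1967099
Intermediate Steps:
Function('p')(j, F) = Mul(-1, j) (Function('p')(j, F) = Mul(Mul(-1, j), 1) = Mul(-1, j))
Function('P')(I, o) = Mul(-3, I, o) (Function('P')(I, o) = Mul(-3, Mul(o, I)) = Mul(-3, Mul(I, o)) = Mul(-3, I, o))
Mul(Add(Function('p')(-8, 22), Function('P')(21, -37)), 841) = Mul(Add(Mul(-1, -8), Mul(-3, 21, -37)), 841) = Mul(Add(8, 2331), 841) = Mul(2339, 841) = 1967099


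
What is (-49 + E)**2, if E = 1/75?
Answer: 13498276/5625 ≈ 2399.7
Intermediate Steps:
E = 1/75 ≈ 0.013333
(-49 + E)**2 = (-49 + 1/75)**2 = (-3674/75)**2 = 13498276/5625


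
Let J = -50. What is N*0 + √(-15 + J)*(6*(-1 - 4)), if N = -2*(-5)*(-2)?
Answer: -30*I*√65 ≈ -241.87*I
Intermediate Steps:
N = -20 (N = 10*(-2) = -20)
N*0 + √(-15 + J)*(6*(-1 - 4)) = -20*0 + √(-15 - 50)*(6*(-1 - 4)) = 0 + √(-65)*(6*(-5)) = 0 + (I*√65)*(-30) = 0 - 30*I*√65 = -30*I*√65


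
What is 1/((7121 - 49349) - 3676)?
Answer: -1/45904 ≈ -2.1785e-5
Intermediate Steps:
1/((7121 - 49349) - 3676) = 1/(-42228 - 3676) = 1/(-45904) = -1/45904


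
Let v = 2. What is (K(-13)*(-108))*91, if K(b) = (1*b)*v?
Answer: 255528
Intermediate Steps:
K(b) = 2*b (K(b) = (1*b)*2 = b*2 = 2*b)
(K(-13)*(-108))*91 = ((2*(-13))*(-108))*91 = -26*(-108)*91 = 2808*91 = 255528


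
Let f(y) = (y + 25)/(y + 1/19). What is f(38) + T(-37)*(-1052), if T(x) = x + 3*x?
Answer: 37523135/241 ≈ 1.5570e+5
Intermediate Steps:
f(y) = (25 + y)/(1/19 + y) (f(y) = (25 + y)/(y + 1/19) = (25 + y)/(1/19 + y))
T(x) = 4*x
f(38) + T(-37)*(-1052) = 19*(25 + 38)/(1 + 19*38) + (4*(-37))*(-1052) = 19*63/(1 + 722) - 148*(-1052) = 19*63/723 + 155696 = 19*(1/723)*63 + 155696 = 399/241 + 155696 = 37523135/241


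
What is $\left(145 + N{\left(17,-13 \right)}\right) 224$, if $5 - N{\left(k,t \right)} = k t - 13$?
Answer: $86016$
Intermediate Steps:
$N{\left(k,t \right)} = 18 - k t$ ($N{\left(k,t \right)} = 5 - \left(k t - 13\right) = 5 - \left(-13 + k t\right) = 18 - k t$)
$\left(145 + N{\left(17,-13 \right)}\right) 224 = \left(145 - \left(-18 + 17 \left(-13\right)\right)\right) 224 = \left(145 + \left(18 + 221\right)\right) 224 = \left(145 + 239\right) 224 = 384 \cdot 224 = 86016$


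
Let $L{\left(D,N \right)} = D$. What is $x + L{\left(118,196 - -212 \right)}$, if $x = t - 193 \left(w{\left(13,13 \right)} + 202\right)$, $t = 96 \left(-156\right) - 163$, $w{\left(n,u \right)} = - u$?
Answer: $-51498$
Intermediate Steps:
$t = -15139$ ($t = -14976 - 163 = -15139$)
$x = -51616$ ($x = -15139 - 193 \left(\left(-1\right) 13 + 202\right) = -15139 - 193 \left(-13 + 202\right) = -15139 - 36477 = -51616$)
$x + L{\left(118,196 - -212 \right)} = -51616 + 118 = -51498$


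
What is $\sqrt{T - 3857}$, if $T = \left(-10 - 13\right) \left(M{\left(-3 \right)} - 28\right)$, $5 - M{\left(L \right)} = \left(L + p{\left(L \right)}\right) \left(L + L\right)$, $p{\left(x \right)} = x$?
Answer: $50 i \approx 50.0 i$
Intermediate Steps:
$M{\left(L \right)} = 5 - 4 L^{2}$ ($M{\left(L \right)} = 5 - \left(L + L\right) \left(L + L\right) = 5 - 2 L 2 L = 5 - 4 L^{2}$)
$T = 1357$ ($T = \left(-10 - 13\right) \left(\left(5 - 4 \left(-3\right)^{2}\right) - 28\right) = \left(-10 - 13\right) \left(\left(5 - 36\right) - 28\right) = - 23 \left(\left(5 - 36\right) - 28\right) = - 23 \left(-31 - 28\right) = \left(-23\right) \left(-59\right) = 1357$)
$\sqrt{T - 3857} = \sqrt{1357 - 3857} = \sqrt{-2500} = 50 i$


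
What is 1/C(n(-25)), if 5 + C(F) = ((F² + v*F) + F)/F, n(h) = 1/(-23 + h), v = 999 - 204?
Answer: 48/37967 ≈ 0.0012643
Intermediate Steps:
v = 795
C(F) = -5 + (F² + 796*F)/F (C(F) = -5 + ((F² + 795*F) + F)/F = -5 + (F² + 796*F)/F)
1/C(n(-25)) = 1/(791 + 1/(-23 - 25)) = 1/(791 + 1/(-48)) = 1/(791 - 1/48) = 1/(37967/48) = 48/37967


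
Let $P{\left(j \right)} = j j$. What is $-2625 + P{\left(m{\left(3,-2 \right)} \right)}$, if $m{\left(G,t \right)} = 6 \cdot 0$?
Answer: $-2625$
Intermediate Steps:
$m{\left(G,t \right)} = 0$
$P{\left(j \right)} = j^{2}$
$-2625 + P{\left(m{\left(3,-2 \right)} \right)} = -2625 + 0^{2} = -2625 + 0 = -2625$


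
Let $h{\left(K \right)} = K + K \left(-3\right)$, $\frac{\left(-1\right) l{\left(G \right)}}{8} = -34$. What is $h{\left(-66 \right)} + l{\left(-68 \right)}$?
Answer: $404$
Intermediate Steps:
$l{\left(G \right)} = 272$ ($l{\left(G \right)} = \left(-8\right) \left(-34\right) = 272$)
$h{\left(K \right)} = - 2 K$ ($h{\left(K \right)} = K - 3 K = - 2 K$)
$h{\left(-66 \right)} + l{\left(-68 \right)} = \left(-2\right) \left(-66\right) + 272 = 132 + 272 = 404$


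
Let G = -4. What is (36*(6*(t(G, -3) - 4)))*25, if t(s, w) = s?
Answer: -43200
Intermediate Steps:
(36*(6*(t(G, -3) - 4)))*25 = (36*(6*(-4 - 4)))*25 = (36*(6*(-8)))*25 = (36*(-48))*25 = -1728*25 = -43200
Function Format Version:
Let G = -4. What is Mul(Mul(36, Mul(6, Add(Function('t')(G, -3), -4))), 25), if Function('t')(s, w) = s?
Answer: -43200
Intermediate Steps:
Mul(Mul(36, Mul(6, Add(Function('t')(G, -3), -4))), 25) = Mul(Mul(36, Mul(6, Add(-4, -4))), 25) = Mul(Mul(36, Mul(6, -8)), 25) = Mul(Mul(36, -48), 25) = Mul(-1728, 25) = -43200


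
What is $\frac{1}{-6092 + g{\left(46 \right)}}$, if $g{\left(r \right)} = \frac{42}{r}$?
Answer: $- \frac{23}{140095} \approx -0.00016417$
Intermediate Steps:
$\frac{1}{-6092 + g{\left(46 \right)}} = \frac{1}{-6092 + \frac{42}{46}} = \frac{1}{-6092 + 42 \cdot \frac{1}{46}} = \frac{1}{-6092 + \frac{21}{23}} = \frac{1}{- \frac{140095}{23}} = - \frac{23}{140095}$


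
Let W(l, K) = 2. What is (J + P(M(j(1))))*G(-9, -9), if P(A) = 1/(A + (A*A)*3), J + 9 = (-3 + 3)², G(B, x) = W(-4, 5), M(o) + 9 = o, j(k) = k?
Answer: -1655/92 ≈ -17.989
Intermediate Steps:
M(o) = -9 + o
G(B, x) = 2
J = -9 (J = -9 + (-3 + 3)² = -9 + 0² = -9 + 0 = -9)
P(A) = 1/(A + 3*A²) (P(A) = 1/(A + A²*3) = 1/(A + 3*A²))
(J + P(M(j(1))))*G(-9, -9) = (-9 + 1/((-9 + 1)*(1 + 3*(-9 + 1))))*2 = (-9 + 1/((-8)*(1 + 3*(-8))))*2 = (-9 - 1/(8*(1 - 24)))*2 = (-9 - ⅛/(-23))*2 = (-9 - ⅛*(-1/23))*2 = (-9 + 1/184)*2 = -1655/184*2 = -1655/92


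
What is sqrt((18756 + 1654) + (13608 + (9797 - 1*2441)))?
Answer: sqrt(41374) ≈ 203.41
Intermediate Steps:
sqrt((18756 + 1654) + (13608 + (9797 - 1*2441))) = sqrt(20410 + (13608 + (9797 - 2441))) = sqrt(20410 + (13608 + 7356)) = sqrt(20410 + 20964) = sqrt(41374)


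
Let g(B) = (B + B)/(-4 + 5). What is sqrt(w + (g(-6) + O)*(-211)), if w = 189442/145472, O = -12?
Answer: 5*sqrt(66995279378)/18184 ≈ 71.171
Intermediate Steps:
w = 94721/72736 (w = 189442*(1/145472) = 94721/72736 ≈ 1.3023)
g(B) = 2*B (g(B) = (2*B)/1 = (2*B)*1 = 2*B)
sqrt(w + (g(-6) + O)*(-211)) = sqrt(94721/72736 + (2*(-6) - 12)*(-211)) = sqrt(94721/72736 + (-12 - 12)*(-211)) = sqrt(94721/72736 - 24*(-211)) = sqrt(94721/72736 + 5064) = sqrt(368429825/72736) = 5*sqrt(66995279378)/18184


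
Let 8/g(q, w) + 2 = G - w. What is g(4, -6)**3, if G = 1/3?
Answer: 13824/2197 ≈ 6.2922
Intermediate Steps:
G = 1/3 ≈ 0.33333
g(q, w) = 8/(-5/3 - w) (g(q, w) = 8/(-2 + (1/3 - w)) = 8/(-5/3 - w))
g(4, -6)**3 = (-24/(5 + 3*(-6)))**3 = (-24/(5 - 18))**3 = (-24/(-13))**3 = (-24*(-1/13))**3 = (24/13)**3 = 13824/2197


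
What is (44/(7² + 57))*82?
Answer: 1804/53 ≈ 34.038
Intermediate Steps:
(44/(7² + 57))*82 = (44/(49 + 57))*82 = (44/106)*82 = ((1/106)*44)*82 = (22/53)*82 = 1804/53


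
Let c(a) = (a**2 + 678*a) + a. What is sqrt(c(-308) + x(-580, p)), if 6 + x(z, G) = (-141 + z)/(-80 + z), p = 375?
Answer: I*sqrt(12444319635)/330 ≈ 338.04*I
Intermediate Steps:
c(a) = a**2 + 679*a
x(z, G) = -6 + (-141 + z)/(-80 + z)
sqrt(c(-308) + x(-580, p)) = sqrt(-308*(679 - 308) + (339 - 5*(-580))/(-80 - 580)) = sqrt(-308*371 + (339 + 2900)/(-660)) = sqrt(-114268 - 1/660*3239) = sqrt(-114268 - 3239/660) = sqrt(-75420119/660) = I*sqrt(12444319635)/330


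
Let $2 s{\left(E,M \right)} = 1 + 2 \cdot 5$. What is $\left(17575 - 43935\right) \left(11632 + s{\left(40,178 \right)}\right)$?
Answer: $-306764500$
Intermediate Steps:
$s{\left(E,M \right)} = \frac{11}{2}$ ($s{\left(E,M \right)} = \frac{1 + 2 \cdot 5}{2} = \frac{1 + 10}{2} = \frac{1}{2} \cdot 11 = \frac{11}{2}$)
$\left(17575 - 43935\right) \left(11632 + s{\left(40,178 \right)}\right) = \left(17575 - 43935\right) \left(11632 + \frac{11}{2}\right) = \left(-26360\right) \frac{23275}{2} = -306764500$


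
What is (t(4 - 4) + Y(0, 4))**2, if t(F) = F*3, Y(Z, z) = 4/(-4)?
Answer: 1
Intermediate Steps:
Y(Z, z) = -1 (Y(Z, z) = 4*(-1/4) = -1)
t(F) = 3*F
(t(4 - 4) + Y(0, 4))**2 = (3*(4 - 4) - 1)**2 = (3*0 - 1)**2 = (0 - 1)**2 = (-1)**2 = 1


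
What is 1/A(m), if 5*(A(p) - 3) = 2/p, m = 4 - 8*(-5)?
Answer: 110/331 ≈ 0.33233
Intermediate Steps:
m = 44 (m = 4 + 40 = 44)
A(p) = 3 + 2/(5*p) (A(p) = 3 + (2/p)/5 = 3 + 2/(5*p))
1/A(m) = 1/(3 + (⅖)/44) = 1/(3 + (⅖)*(1/44)) = 1/(3 + 1/110) = 1/(331/110) = 110/331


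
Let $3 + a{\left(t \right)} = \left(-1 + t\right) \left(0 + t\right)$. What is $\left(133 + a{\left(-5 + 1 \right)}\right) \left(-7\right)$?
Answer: $-1050$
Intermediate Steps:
$a{\left(t \right)} = -3 + t \left(-1 + t\right)$ ($a{\left(t \right)} = -3 + \left(-1 + t\right) \left(0 + t\right) = -3 + \left(-1 + t\right) t = -3 + t \left(-1 + t\right)$)
$\left(133 + a{\left(-5 + 1 \right)}\right) \left(-7\right) = \left(133 - \left(-1 - \left(-5 + 1\right)^{2}\right)\right) \left(-7\right) = \left(133 - \left(-1 - 16\right)\right) \left(-7\right) = \left(133 + \left(-3 + 16 + 4\right)\right) \left(-7\right) = \left(133 + 17\right) \left(-7\right) = 150 \left(-7\right) = -1050$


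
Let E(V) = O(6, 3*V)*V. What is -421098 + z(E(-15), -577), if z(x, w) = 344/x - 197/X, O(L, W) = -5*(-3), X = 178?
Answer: -16865080457/40050 ≈ -4.2110e+5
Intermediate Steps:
O(L, W) = 15
E(V) = 15*V
z(x, w) = -197/178 + 344/x (z(x, w) = 344/x - 197/178 = -197/178 + 344/x)
-421098 + z(E(-15), -577) = -421098 + (-197/178 + 344/((15*(-15)))) = -421098 + (-197/178 + 344/(-225)) = -421098 + (-197/178 + 344*(-1/225)) = -421098 + (-197/178 - 344/225) = -421098 - 105557/40050 = -16865080457/40050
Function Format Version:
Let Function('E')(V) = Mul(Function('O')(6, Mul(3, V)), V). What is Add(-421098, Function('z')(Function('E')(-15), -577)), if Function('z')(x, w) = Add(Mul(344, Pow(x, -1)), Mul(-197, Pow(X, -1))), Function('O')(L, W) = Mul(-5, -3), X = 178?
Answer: Rational(-16865080457, 40050) ≈ -4.2110e+5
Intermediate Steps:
Function('O')(L, W) = 15
Function('E')(V) = Mul(15, V)
Function('z')(x, w) = Add(Rational(-197, 178), Mul(344, Pow(x, -1))) (Function('z')(x, w) = Add(Mul(344, Pow(x, -1)), Mul(-197, Pow(178, -1))) = Add(Mul(344, Pow(x, -1)), Mul(-197, Rational(1, 178))) = Add(Mul(344, Pow(x, -1)), Rational(-197, 178)) = Add(Rational(-197, 178), Mul(344, Pow(x, -1))))
Add(-421098, Function('z')(Function('E')(-15), -577)) = Add(-421098, Add(Rational(-197, 178), Mul(344, Pow(Mul(15, -15), -1)))) = Add(-421098, Add(Rational(-197, 178), Mul(344, Pow(-225, -1)))) = Add(-421098, Add(Rational(-197, 178), Mul(344, Rational(-1, 225)))) = Add(-421098, Add(Rational(-197, 178), Rational(-344, 225))) = Add(-421098, Rational(-105557, 40050)) = Rational(-16865080457, 40050)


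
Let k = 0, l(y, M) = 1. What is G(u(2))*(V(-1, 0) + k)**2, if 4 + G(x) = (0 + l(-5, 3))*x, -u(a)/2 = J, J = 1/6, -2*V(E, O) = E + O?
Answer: -13/12 ≈ -1.0833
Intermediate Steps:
V(E, O) = -E/2 - O/2 (V(E, O) = -(E + O)/2 = -E/2 - O/2)
J = 1/6 ≈ 0.16667
u(a) = -1/3 (u(a) = -2*1/6 = -1/3)
G(x) = -4 + x (G(x) = -4 + (0 + 1)*x = -4 + 1*x = -4 + x)
G(u(2))*(V(-1, 0) + k)**2 = (-4 - 1/3)*((-1/2*(-1) - 1/2*0) + 0)**2 = -13*((1/2 + 0) + 0)**2/3 = -13*(1/2 + 0)**2/3 = -13*(1/2)**2/3 = -13/3*1/4 = -13/12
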